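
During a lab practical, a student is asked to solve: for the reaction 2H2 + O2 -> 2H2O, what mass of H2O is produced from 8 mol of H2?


Mole ratio H2O:H2 = 2:2
n(H2O) = 8 × 2/2 = 8.000 mol
mass = 8.000 × 18.02 = 144.16 g

144.16 g


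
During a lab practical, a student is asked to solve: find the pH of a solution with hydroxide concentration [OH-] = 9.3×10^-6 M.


pOH = -log10([OH-]) = -log10(9.3×10^-6)
= 6 - log10(9.3) = 5.03
pH = 14 - pOH = 14 - 5.03 = 8.97

8.97


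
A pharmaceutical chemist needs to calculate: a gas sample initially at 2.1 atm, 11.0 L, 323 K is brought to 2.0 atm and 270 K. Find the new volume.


P1V1/T1 = P2V2/T2
V2 = P1V1T2/(T1P2)
= 2.1×11.0×270/(323×2.0)
= 9.655 L

9.655 L


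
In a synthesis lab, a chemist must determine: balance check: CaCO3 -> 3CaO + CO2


Equation: CaCO3 -> 3CaO + CO2
Check atoms: C: 1=1, Ca: 1≠3, O: 3≠5
Not balanced

No, not balanced


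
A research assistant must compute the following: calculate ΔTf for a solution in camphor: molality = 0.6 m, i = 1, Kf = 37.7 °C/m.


ΔTf = Kf × m × i
= 37.7 × 0.6 × 1
= 22.62 °C

22.62 °C


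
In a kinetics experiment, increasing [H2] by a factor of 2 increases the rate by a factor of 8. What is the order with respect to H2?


rate ∝ [H2]^n
2^n = 8 → n = 3
Order in H2: 3

3


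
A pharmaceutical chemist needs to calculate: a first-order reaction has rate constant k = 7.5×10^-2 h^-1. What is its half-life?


t½ = ln2/k = 0.693147/(7.5×10^-2 h^-1)
= 9.242 h

9.242 h


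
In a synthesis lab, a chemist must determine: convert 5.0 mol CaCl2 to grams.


M(CaCl2) = 110.98 g/mol
mass = n × M = 5.0 × 110.98 = 554.90 g

554.90 g


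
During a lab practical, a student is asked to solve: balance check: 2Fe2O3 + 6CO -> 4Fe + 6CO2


Equation: 2Fe2O3 + 6CO -> 4Fe + 6CO2
Check atoms: C: 6=6, Fe: 4=4, O: 12=12
Balanced

Yes, balanced


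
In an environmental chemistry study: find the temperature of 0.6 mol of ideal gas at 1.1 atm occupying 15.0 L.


PV = nRT  (R = 0.08206 L·atm/(mol·K))
T = PV/(nR) = 1.1×15.0/(0.6×0.08206)
= 16.50/0.049236
= 335.12 K

335.12 K


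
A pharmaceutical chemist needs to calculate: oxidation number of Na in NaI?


Group 1 metal: +1
Oxidation number: +1

+1


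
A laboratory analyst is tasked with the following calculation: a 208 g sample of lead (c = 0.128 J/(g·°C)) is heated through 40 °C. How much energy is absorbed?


q = mcΔT = 208 × 0.128 × 40
= 1064.96 J

1064.96 J


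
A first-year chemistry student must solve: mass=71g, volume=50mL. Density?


ρ = mass/volume
= 71/50
= 1.42 g/mL

1.42 g/mL


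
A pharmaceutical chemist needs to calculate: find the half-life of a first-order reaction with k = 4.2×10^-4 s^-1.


t½ = ln2/k = 0.693147/(4.2×10^-4 s^-1)
= 1650 s

1650 s


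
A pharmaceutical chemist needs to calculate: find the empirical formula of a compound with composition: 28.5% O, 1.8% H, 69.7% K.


Assume 100 g sample. Moles of each element:
  O: 28.5/16.0 = 1.781 mol
  H: 1.8/1.008 = 1.786 mol
  K: 69.7/39.1 = 1.783 mol
Divide by smallest (1.781):
  O: 1.781/1.781 = 1.0
  H: 1.786/1.781 = 1.0
  K: 1.783/1.781 = 1.0
Empirical formula: KOH

KOH


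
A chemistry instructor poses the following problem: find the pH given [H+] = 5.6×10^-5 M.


pH = -log10([H+]) = -log10(5.6×10^-5)
= 5 - log10(5.6)
= 5 - 0.75
= 4.25

4.25


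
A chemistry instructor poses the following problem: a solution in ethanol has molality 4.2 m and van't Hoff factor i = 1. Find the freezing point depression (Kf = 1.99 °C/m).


ΔTf = Kf × m × i
= 1.99 × 4.2 × 1
= 8.358 °C

8.358 °C


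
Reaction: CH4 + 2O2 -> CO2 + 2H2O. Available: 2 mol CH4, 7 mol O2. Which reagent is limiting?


Mole ratio available / coefficient:
  CH4: 2/1 = 2.000
  O2: 7/2 = 3.500
Smaller ratio is limiting.

CH4


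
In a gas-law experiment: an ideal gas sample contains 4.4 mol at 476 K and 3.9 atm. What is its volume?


PV = nRT  (R = 0.08206 L·atm/(mol·K))
V = nRT/P = 4.4×0.08206×476/3.9
= 44.068 L

44.068 L


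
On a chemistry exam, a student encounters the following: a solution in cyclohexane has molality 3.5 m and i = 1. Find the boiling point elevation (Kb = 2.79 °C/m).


ΔTb = Kb × m × i
= 2.79 × 3.5 × 1
= 9.765 °C

9.765 °C


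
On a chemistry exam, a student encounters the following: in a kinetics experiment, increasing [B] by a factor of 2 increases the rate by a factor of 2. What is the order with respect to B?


rate ∝ [B]^n
2^n = 2 → n = 1
Order in B: 1

1


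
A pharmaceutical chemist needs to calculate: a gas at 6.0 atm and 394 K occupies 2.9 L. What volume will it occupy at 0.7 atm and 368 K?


P1V1/T1 = P2V2/T2
V2 = P1V1T2/(T1P2)
= 6.0×2.9×368/(394×0.7)
= 23.217 L

23.217 L


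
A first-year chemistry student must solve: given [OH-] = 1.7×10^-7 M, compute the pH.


pOH = -log10([OH-]) = -log10(1.7×10^-7)
= 7 - log10(1.7) = 6.77
pH = 14 - pOH = 14 - 6.77 = 7.23

7.23


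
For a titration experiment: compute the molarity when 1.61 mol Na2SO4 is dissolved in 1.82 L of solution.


M = n/V = 1.61/1.82 = 0.885 mol/L

0.885 M


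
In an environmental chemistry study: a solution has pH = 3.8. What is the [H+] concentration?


[H+] = 10^(-pH) = 10^(-3.8)
= 1.58×10^-4 M

1.58×10^-4 M


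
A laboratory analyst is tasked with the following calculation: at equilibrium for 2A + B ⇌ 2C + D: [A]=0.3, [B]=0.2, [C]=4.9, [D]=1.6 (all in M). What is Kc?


Kc = [C]^2[D]/([A]^2[B])
= (4.9^2 × 1.6^1)/(0.3^2 × 0.2^1)
= 38.416/0.018
= 2134

2134


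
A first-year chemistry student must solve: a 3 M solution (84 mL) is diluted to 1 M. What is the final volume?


C1V1 = C2V2
3 × 84 = 1 × V2
V2 = 252/1 = 252.0 mL

252.0 mL


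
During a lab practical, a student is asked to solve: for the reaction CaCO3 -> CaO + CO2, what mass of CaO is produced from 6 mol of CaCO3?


Mole ratio CaO:CaCO3 = 1:1
n(CaO) = 6 × 1/1 = 6.000 mol
mass = 6.000 × 56.08 = 336.48 g

336.48 g


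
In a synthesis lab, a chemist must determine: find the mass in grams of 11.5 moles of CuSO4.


M(CuSO4) = 159.62 g/mol
mass = n × M = 11.5 × 159.62 = 1835.63 g

1835.63 g


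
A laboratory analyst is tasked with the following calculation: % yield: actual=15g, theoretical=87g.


% yield = actual/theoretical × 100
= 15/87 × 100
= 17.24%

17.24%


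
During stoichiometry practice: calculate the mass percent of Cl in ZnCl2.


M(ZnCl2) = 1×65.38 + 2×35.45 = 136.28 g/mol
Mass of Cl = 2 × 35.45 = 70.90 g/mol
% Cl = 70.90/136.28 × 100 = 52.03%

52.03%


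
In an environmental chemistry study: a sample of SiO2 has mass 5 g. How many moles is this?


M(SiO2) = 60.09 g/mol
n = mass/M = 5/60.09 = 0.0832 mol

0.0832 mol


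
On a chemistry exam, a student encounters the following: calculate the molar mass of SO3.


M(SO3) = 1×32.07 + 3×16.0
= 32.07 + 48.0
= 80.07 g/mol

80.07 g/mol


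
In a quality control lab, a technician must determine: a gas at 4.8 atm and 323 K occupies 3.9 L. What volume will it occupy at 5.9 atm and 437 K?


P1V1/T1 = P2V2/T2
V2 = P1V1T2/(T1P2)
= 4.8×3.9×437/(323×5.9)
= 4.293 L

4.293 L


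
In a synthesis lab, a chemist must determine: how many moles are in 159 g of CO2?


M(CO2) = 44.01 g/mol
n = mass/M = 159/44.01 = 3.6128 mol

3.6128 mol


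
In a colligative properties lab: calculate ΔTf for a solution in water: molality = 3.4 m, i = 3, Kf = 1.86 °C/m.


ΔTf = Kf × m × i
= 1.86 × 3.4 × 3
= 18.972 °C

18.972 °C


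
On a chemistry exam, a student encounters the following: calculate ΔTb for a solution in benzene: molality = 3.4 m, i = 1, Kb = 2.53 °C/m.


ΔTb = Kb × m × i
= 2.53 × 3.4 × 1
= 8.602 °C

8.602 °C


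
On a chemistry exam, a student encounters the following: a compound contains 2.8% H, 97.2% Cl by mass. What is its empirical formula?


Assume 100 g sample. Moles of each element:
  H: 2.8/1.008 = 2.778 mol
  Cl: 97.2/35.45 = 2.742 mol
Divide by smallest (2.742):
  H: 2.778/2.742 = 1.01
  Cl: 2.742/2.742 = 1.0
Empirical formula: HCl

HCl


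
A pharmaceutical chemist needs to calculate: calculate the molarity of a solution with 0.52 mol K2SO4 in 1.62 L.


M = n/V = 0.52/1.62 = 0.321 mol/L

0.321 M


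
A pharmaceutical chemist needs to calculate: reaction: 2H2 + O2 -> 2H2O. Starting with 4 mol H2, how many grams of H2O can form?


Mole ratio H2O:H2 = 2:2
n(H2O) = 4 × 2/2 = 4.000 mol
mass = 4.000 × 18.02 = 72.08 g

72.08 g


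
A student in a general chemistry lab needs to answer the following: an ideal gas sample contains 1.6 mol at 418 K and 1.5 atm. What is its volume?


PV = nRT  (R = 0.08206 L·atm/(mol·K))
V = nRT/P = 1.6×0.08206×418/1.5
= 36.588 L

36.588 L


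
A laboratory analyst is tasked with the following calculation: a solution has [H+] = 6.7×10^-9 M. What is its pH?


pH = -log10([H+]) = -log10(6.7×10^-9)
= 9 - log10(6.7)
= 9 - 0.83
= 8.17

8.17


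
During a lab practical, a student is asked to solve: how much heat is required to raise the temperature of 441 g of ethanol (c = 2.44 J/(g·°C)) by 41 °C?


q = mcΔT = 441 × 2.44 × 41
= 44117.64 J

44117.64 J


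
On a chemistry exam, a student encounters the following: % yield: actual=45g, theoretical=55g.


% yield = actual/theoretical × 100
= 45/55 × 100
= 81.82%

81.82%


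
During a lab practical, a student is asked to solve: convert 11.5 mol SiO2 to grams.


M(SiO2) = 60.09 g/mol
mass = n × M = 11.5 × 60.09 = 691.04 g

691.04 g


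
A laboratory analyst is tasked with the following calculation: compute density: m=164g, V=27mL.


ρ = mass/volume
= 164/27
= 6.074 g/mL

6.074 g/mL


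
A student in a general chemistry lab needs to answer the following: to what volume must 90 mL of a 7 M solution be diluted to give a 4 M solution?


C1V1 = C2V2
7 × 90 = 4 × V2
V2 = 630/4 = 157.5 mL

157.5 mL


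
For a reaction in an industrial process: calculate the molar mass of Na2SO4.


M(Na2SO4) = 2×22.99 + 1×32.07 + 4×16.0
= 45.98 + 32.07 + 64.0
= 142.05 g/mol

142.05 g/mol


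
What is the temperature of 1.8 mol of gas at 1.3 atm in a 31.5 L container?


PV = nRT  (R = 0.08206 L·atm/(mol·K))
T = PV/(nR) = 1.3×31.5/(1.8×0.08206)
= 40.95/0.147708
= 277.24 K

277.24 K


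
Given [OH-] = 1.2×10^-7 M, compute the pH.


pOH = -log10([OH-]) = -log10(1.2×10^-7)
= 7 - log10(1.2) = 6.92
pH = 14 - pOH = 14 - 6.92 = 7.08

7.08


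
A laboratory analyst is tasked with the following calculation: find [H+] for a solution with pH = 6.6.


[H+] = 10^(-pH) = 10^(-6.6)
= 2.51×10^-7 M

2.51×10^-7 M


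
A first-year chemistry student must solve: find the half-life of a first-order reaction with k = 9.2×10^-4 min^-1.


t½ = ln2/k = 0.693147/(9.2×10^-4 min^-1)
= 753.4 min

753.4 min


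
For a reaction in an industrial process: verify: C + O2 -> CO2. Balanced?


Equation: C + O2 -> CO2
Check atoms: C: 1=1, O: 2=2
Balanced

Yes, balanced


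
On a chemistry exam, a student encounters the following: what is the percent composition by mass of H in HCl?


M(HCl) = 1×1.008 + 1×35.45 = 36.458 g/mol
Mass of H = 1 × 1.008 = 1.008 g/mol
% H = 1.008/36.458 × 100 = 2.76%

2.76%


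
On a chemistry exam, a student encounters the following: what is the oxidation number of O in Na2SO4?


O is usually -2
Oxidation number: -2

-2


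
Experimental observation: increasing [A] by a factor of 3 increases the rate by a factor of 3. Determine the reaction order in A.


rate ∝ [A]^n
3^n = 3 → n = 1
Order in A: 1

1


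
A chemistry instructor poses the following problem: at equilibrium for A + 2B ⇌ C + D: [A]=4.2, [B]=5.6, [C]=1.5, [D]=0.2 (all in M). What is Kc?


Kc = [C][D]/([A][B]^2)
= (1.5^1 × 0.2^1)/(4.2^1 × 5.6^2)
= 0.3/131.712
= 0.002278

0.002278


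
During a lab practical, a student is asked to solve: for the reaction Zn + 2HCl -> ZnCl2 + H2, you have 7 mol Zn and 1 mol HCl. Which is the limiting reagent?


Mole ratio available / coefficient:
  Zn: 7/1 = 7.000
  HCl: 1/2 = 0.500
Smaller ratio is limiting.

HCl


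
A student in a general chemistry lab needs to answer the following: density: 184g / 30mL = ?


ρ = mass/volume
= 184/30
= 6.133 g/mL

6.133 g/mL


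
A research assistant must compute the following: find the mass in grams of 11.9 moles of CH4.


M(CH4) = 16.04 g/mol
mass = n × M = 11.9 × 16.04 = 190.88 g

190.88 g


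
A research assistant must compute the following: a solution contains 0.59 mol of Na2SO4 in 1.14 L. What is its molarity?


M = n/V = 0.59/1.14 = 0.518 mol/L

0.518 M


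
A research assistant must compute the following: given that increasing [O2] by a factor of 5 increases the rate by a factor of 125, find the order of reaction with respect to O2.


rate ∝ [O2]^n
5^n = 125 → n = 3
Order in O2: 3

3


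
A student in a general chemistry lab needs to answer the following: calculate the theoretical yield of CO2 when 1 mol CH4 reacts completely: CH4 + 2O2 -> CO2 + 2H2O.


Mole ratio CO2:CH4 = 1:1
n(CO2) = 1 × 1/1 = 1.000 mol
mass = 1.000 × 44.01 = 44.01 g

44.01 g


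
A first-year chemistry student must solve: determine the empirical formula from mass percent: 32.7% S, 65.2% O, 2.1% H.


Assume 100 g sample. Moles of each element:
  S: 32.7/32.07 = 1.02 mol
  O: 65.2/16.0 = 4.075 mol
  H: 2.1/1.008 = 2.083 mol
Divide by smallest (1.02):
  S: 1.02/1.02 = 1.0
  O: 4.075/1.02 = 4.0
  H: 2.083/1.02 = 2.04
Empirical formula: H2SO4

H2SO4


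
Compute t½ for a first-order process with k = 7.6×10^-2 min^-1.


t½ = ln2/k = 0.693147/(7.6×10^-2 min^-1)
= 9.120 min

9.120 min


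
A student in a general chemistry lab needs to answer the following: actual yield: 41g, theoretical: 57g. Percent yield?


% yield = actual/theoretical × 100
= 41/57 × 100
= 71.93%

71.93%


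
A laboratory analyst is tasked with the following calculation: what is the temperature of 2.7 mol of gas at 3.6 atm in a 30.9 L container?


PV = nRT  (R = 0.08206 L·atm/(mol·K))
T = PV/(nR) = 3.6×30.9/(2.7×0.08206)
= 111.24/0.221562
= 502.07 K

502.07 K


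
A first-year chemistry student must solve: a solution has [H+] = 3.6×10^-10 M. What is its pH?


pH = -log10([H+]) = -log10(3.6×10^-10)
= 10 - log10(3.6)
= 10 - 0.56
= 9.44

9.44


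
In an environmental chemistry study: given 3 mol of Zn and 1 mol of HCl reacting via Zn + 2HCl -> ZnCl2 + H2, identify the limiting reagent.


Mole ratio available / coefficient:
  Zn: 3/1 = 3.000
  HCl: 1/2 = 0.500
Smaller ratio is limiting.

HCl


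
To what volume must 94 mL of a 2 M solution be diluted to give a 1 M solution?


C1V1 = C2V2
2 × 94 = 1 × V2
V2 = 188/1 = 188.0 mL

188.0 mL


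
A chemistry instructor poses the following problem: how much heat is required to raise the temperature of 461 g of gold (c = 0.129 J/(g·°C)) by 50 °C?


q = mcΔT = 461 × 0.129 × 50
= 2973.45 J

2973.45 J


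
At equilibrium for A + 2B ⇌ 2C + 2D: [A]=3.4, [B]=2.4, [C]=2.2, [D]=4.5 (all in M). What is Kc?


Kc = [C]^2[D]^2/([A][B]^2)
= (2.2^2 × 4.5^2)/(3.4^1 × 2.4^2)
= 98.01/19.584
= 5.005

5.005


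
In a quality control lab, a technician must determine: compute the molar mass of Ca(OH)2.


M(Ca(OH)2) = 1×40.08 + 2×16.0 + 2×1.008
= 40.08 + 32.0 + 2.02
= 74.1 g/mol

74.1 g/mol


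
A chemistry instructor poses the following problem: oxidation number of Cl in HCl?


halide: -1
Oxidation number: -1

-1


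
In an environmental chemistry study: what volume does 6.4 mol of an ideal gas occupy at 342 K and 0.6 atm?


PV = nRT  (R = 0.08206 L·atm/(mol·K))
V = nRT/P = 6.4×0.08206×342/0.6
= 299.355 L

299.355 L


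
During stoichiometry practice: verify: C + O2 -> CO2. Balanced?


Equation: C + O2 -> CO2
Check atoms: C: 1=1, O: 2=2
Balanced

Yes, balanced


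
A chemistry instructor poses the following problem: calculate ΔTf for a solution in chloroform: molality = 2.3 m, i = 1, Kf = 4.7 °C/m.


ΔTf = Kf × m × i
= 4.7 × 2.3 × 1
= 10.81 °C

10.81 °C


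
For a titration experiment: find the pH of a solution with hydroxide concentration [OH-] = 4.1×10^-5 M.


pOH = -log10([OH-]) = -log10(4.1×10^-5)
= 5 - log10(4.1) = 4.39
pH = 14 - pOH = 14 - 4.39 = 9.61

9.61


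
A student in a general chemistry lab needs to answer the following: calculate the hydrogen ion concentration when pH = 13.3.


[H+] = 10^(-pH) = 10^(-13.3)
= 5.01×10^-14 M

5.01×10^-14 M


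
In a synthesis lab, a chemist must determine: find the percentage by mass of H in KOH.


M(KOH) = 1×39.1 + 1×16.0 + 1×1.008 = 56.108 g/mol
Mass of H = 1 × 1.008 = 1.008 g/mol
% H = 1.008/56.108 × 100 = 1.80%

1.80%


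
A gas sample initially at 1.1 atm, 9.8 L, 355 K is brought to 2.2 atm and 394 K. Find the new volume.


P1V1/T1 = P2V2/T2
V2 = P1V1T2/(T1P2)
= 1.1×9.8×394/(355×2.2)
= 5.438 L

5.438 L


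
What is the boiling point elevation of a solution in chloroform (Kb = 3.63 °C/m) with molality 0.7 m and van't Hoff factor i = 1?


ΔTb = Kb × m × i
= 3.63 × 0.7 × 1
= 2.541 °C

2.541 °C


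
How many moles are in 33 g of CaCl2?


M(CaCl2) = 110.98 g/mol
n = mass/M = 33/110.98 = 0.2974 mol

0.2974 mol


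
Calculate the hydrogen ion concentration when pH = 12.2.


[H+] = 10^(-pH) = 10^(-12.2)
= 6.31×10^-13 M

6.31×10^-13 M


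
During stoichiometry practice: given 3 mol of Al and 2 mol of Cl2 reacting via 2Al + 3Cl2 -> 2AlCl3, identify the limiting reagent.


Mole ratio available / coefficient:
  Al: 3/2 = 1.500
  Cl2: 2/3 = 0.667
Smaller ratio is limiting.

Cl2


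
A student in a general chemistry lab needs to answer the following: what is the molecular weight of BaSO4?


M(BaSO4) = 1×137.33 + 1×32.07 + 4×16.0
= 137.33 + 32.07 + 64.0
= 233.4 g/mol

233.4 g/mol


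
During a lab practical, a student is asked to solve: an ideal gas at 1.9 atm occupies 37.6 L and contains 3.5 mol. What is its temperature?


PV = nRT  (R = 0.08206 L·atm/(mol·K))
T = PV/(nR) = 1.9×37.6/(3.5×0.08206)
= 71.44/0.287210
= 248.74 K

248.74 K


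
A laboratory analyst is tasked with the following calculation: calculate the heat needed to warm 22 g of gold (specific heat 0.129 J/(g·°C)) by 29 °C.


q = mcΔT = 22 × 0.129 × 29
= 82.30 J

82.30 J


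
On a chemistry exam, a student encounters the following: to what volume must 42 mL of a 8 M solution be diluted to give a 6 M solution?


C1V1 = C2V2
8 × 42 = 6 × V2
V2 = 336/6 = 56.0 mL

56.0 mL


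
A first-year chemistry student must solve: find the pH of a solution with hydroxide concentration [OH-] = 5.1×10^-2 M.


pOH = -log10([OH-]) = -log10(5.1×10^-2)
= 2 - log10(5.1) = 1.29
pH = 14 - pOH = 14 - 1.29 = 12.71

12.71


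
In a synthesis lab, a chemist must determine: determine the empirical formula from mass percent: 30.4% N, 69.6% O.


Assume 100 g sample. Moles of each element:
  N: 30.4/14.01 = 2.17 mol
  O: 69.6/16.0 = 4.35 mol
Divide by smallest (2.17):
  N: 2.17/2.17 = 1.0
  O: 4.35/2.17 = 2.0
Empirical formula: NO2

NO2


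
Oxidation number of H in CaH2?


H with a metal (hydride): -1
Oxidation number: -1

-1


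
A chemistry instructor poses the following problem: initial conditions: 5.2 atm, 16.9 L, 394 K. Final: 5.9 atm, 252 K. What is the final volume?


P1V1/T1 = P2V2/T2
V2 = P1V1T2/(T1P2)
= 5.2×16.9×252/(394×5.9)
= 9.527 L

9.527 L


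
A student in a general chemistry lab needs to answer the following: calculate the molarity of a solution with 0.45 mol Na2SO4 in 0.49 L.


M = n/V = 0.45/0.49 = 0.918 mol/L

0.918 M


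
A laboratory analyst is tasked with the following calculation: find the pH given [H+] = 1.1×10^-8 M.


pH = -log10([H+]) = -log10(1.1×10^-8)
= 8 - log10(1.1)
= 8 - 0.04
= 7.96

7.96


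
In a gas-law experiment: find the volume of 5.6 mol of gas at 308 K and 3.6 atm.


PV = nRT  (R = 0.08206 L·atm/(mol·K))
V = nRT/P = 5.6×0.08206×308/3.6
= 39.316 L

39.316 L


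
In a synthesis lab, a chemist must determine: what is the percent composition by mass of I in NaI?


M(NaI) = 1×22.99 + 1×126.9 = 149.89 g/mol
Mass of I = 1 × 126.9 = 126.90 g/mol
% I = 126.90/149.89 × 100 = 84.66%

84.66%


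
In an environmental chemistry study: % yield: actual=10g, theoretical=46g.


% yield = actual/theoretical × 100
= 10/46 × 100
= 21.74%

21.74%


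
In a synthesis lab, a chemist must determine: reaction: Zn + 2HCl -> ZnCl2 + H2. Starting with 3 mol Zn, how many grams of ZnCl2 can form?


Mole ratio ZnCl2:Zn = 1:1
n(ZnCl2) = 3 × 1/1 = 3.000 mol
mass = 3.000 × 136.28 = 408.84 g

408.84 g


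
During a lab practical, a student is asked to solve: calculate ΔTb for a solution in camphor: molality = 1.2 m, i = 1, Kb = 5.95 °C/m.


ΔTb = Kb × m × i
= 5.95 × 1.2 × 1
= 7.14 °C

7.14 °C


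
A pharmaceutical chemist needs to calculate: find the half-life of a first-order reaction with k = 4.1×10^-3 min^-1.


t½ = ln2/k = 0.693147/(4.1×10^-3 min^-1)
= 169.1 min

169.1 min


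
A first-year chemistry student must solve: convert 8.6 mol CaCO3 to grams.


M(CaCO3) = 100.09 g/mol
mass = n × M = 8.6 × 100.09 = 860.77 g

860.77 g


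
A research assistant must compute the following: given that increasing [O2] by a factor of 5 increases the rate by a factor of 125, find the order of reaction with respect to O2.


rate ∝ [O2]^n
5^n = 125 → n = 3
Order in O2: 3

3


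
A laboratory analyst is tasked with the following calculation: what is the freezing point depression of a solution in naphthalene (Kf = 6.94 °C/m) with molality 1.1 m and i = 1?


ΔTf = Kf × m × i
= 6.94 × 1.1 × 1
= 7.634 °C

7.634 °C


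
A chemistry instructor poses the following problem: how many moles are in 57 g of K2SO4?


M(K2SO4) = 174.27 g/mol
n = mass/M = 57/174.27 = 0.3271 mol

0.3271 mol


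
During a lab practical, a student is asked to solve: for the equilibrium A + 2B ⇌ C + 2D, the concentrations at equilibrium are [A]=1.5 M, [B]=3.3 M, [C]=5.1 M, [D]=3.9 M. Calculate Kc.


Kc = [C][D]^2/([A][B]^2)
= (5.1^1 × 3.9^2)/(1.5^1 × 3.3^2)
= 77.571/16.335
= 4.749

4.749


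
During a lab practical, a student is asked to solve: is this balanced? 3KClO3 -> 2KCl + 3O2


Equation: 3KClO3 -> 2KCl + 3O2
Check atoms: Cl: 3≠2, K: 3≠2, O: 9≠6
Not balanced

No, not balanced


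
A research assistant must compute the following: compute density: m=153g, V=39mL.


ρ = mass/volume
= 153/39
= 3.923 g/mL

3.923 g/mL


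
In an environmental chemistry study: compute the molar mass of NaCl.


M(NaCl) = 1×22.99 + 1×35.45
= 22.99 + 35.45
= 58.44 g/mol

58.44 g/mol


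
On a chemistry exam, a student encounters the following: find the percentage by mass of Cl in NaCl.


M(NaCl) = 1×22.99 + 1×35.45 = 58.44 g/mol
Mass of Cl = 1 × 35.45 = 35.45 g/mol
% Cl = 35.45/58.44 × 100 = 60.66%

60.66%


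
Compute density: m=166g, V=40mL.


ρ = mass/volume
= 166/40
= 4.15 g/mL

4.15 g/mL


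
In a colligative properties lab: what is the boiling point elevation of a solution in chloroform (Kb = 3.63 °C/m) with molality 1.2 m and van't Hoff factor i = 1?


ΔTb = Kb × m × i
= 3.63 × 1.2 × 1
= 4.356 °C

4.356 °C


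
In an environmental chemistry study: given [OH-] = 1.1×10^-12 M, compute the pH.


pOH = -log10([OH-]) = -log10(1.1×10^-12)
= 12 - log10(1.1) = 11.96
pH = 14 - pOH = 14 - 11.96 = 2.04

2.04


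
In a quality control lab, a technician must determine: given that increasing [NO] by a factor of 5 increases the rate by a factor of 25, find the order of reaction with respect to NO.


rate ∝ [NO]^n
5^n = 25 → n = 2
Order in NO: 2

2


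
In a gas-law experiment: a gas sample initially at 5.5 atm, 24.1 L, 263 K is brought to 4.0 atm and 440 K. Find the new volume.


P1V1/T1 = P2V2/T2
V2 = P1V1T2/(T1P2)
= 5.5×24.1×440/(263×4.0)
= 55.439 L

55.439 L


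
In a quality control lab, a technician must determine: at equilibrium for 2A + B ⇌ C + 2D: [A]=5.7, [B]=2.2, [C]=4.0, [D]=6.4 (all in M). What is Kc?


Kc = [C][D]^2/([A]^2[B])
= (4.0^1 × 6.4^2)/(5.7^2 × 2.2^1)
= 163.84/71.478
= 2.292

2.292


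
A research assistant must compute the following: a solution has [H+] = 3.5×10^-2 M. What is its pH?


pH = -log10([H+]) = -log10(3.5×10^-2)
= 2 - log10(3.5)
= 2 - 0.54
= 1.46

1.46


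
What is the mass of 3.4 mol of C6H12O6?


M(C6H12O6) = 180.16 g/mol
mass = n × M = 3.4 × 180.16 = 612.54 g

612.54 g


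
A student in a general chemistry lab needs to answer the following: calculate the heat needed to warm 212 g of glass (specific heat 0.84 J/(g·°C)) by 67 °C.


q = mcΔT = 212 × 0.84 × 67
= 11931.36 J

11931.36 J


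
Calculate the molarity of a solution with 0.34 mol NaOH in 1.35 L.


M = n/V = 0.34/1.35 = 0.252 mol/L

0.252 M


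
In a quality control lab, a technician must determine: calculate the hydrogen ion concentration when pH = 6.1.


[H+] = 10^(-pH) = 10^(-6.1)
= 7.94×10^-7 M

7.94×10^-7 M


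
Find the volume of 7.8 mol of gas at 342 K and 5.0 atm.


PV = nRT  (R = 0.08206 L·atm/(mol·K))
V = nRT/P = 7.8×0.08206×342/5.0
= 43.781 L

43.781 L


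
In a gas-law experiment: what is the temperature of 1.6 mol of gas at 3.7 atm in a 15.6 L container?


PV = nRT  (R = 0.08206 L·atm/(mol·K))
T = PV/(nR) = 3.7×15.6/(1.6×0.08206)
= 57.72/0.131296
= 439.62 K

439.62 K


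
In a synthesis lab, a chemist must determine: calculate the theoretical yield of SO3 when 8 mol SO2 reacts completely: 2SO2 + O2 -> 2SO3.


Mole ratio SO3:SO2 = 2:2
n(SO3) = 8 × 2/2 = 8.000 mol
mass = 8.000 × 80.07 = 640.56 g

640.56 g


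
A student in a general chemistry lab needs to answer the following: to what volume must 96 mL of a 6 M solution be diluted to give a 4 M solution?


C1V1 = C2V2
6 × 96 = 4 × V2
V2 = 576/4 = 144.0 mL

144.0 mL


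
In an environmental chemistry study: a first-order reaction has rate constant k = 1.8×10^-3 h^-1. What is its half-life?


t½ = ln2/k = 0.693147/(1.8×10^-3 h^-1)
= 385.1 h

385.1 h


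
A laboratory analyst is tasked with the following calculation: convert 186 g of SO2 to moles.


M(SO2) = 64.07 g/mol
n = mass/M = 186/64.07 = 2.9031 mol

2.9031 mol


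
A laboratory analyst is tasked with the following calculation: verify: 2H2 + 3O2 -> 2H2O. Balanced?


Equation: 2H2 + 3O2 -> 2H2O
Check atoms: H: 4=4, O: 6≠2
Not balanced

No, not balanced


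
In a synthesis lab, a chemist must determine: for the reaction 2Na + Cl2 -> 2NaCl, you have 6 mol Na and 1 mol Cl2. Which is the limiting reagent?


Mole ratio available / coefficient:
  Na: 6/2 = 3.000
  Cl2: 1/1 = 1.000
Smaller ratio is limiting.

Cl2


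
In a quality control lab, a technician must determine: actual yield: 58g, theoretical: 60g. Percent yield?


% yield = actual/theoretical × 100
= 58/60 × 100
= 96.67%

96.67%


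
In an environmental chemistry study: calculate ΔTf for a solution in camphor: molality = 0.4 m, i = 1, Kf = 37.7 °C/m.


ΔTf = Kf × m × i
= 37.7 × 0.4 × 1
= 15.08 °C

15.08 °C


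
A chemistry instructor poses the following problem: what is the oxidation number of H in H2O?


H is +1 with nonmetals
Oxidation number: +1

+1


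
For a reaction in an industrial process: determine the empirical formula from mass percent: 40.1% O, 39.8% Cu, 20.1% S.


Assume 100 g sample. Moles of each element:
  O: 40.1/16.0 = 2.506 mol
  Cu: 39.8/63.55 = 0.626 mol
  S: 20.1/32.07 = 0.627 mol
Divide by smallest (0.626):
  O: 2.506/0.626 = 4.0
  Cu: 0.626/0.626 = 1.0
  S: 0.627/0.626 = 1.0
Empirical formula: CuSO4

CuSO4


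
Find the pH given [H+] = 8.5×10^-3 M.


pH = -log10([H+]) = -log10(8.5×10^-3)
= 3 - log10(8.5)
= 3 - 0.93
= 2.07

2.07


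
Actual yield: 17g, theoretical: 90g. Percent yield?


% yield = actual/theoretical × 100
= 17/90 × 100
= 18.89%

18.89%


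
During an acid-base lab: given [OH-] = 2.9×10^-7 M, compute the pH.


pOH = -log10([OH-]) = -log10(2.9×10^-7)
= 7 - log10(2.9) = 6.54
pH = 14 - pOH = 14 - 6.54 = 7.46

7.46


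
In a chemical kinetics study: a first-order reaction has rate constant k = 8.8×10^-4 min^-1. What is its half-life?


t½ = ln2/k = 0.693147/(8.8×10^-4 min^-1)
= 787.7 min

787.7 min


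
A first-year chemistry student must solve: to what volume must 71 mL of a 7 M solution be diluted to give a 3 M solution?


C1V1 = C2V2
7 × 71 = 3 × V2
V2 = 497/3 = 165.67 mL

165.67 mL


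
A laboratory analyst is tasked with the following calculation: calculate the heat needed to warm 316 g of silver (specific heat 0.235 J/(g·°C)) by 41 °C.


q = mcΔT = 316 × 0.235 × 41
= 3044.66 J

3044.66 J


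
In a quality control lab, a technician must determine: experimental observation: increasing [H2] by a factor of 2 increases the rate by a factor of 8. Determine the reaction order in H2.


rate ∝ [H2]^n
2^n = 8 → n = 3
Order in H2: 3

3


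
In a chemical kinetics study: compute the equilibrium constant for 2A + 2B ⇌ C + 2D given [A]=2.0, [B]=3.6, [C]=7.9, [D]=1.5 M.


Kc = [C][D]^2/([A]^2[B]^2)
= (7.9^1 × 1.5^2)/(2.0^2 × 3.6^2)
= 17.775/51.84
= 0.3429

0.3429


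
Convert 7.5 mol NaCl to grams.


M(NaCl) = 58.44 g/mol
mass = n × M = 7.5 × 58.44 = 438.30 g

438.30 g


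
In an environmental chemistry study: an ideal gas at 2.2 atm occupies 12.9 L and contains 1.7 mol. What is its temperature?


PV = nRT  (R = 0.08206 L·atm/(mol·K))
T = PV/(nR) = 2.2×12.9/(1.7×0.08206)
= 28.38/0.139502
= 203.44 K

203.44 K


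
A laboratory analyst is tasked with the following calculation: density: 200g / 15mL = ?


ρ = mass/volume
= 200/15
= 13.333 g/mL

13.333 g/mL


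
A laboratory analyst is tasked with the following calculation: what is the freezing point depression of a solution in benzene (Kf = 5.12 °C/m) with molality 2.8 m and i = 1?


ΔTf = Kf × m × i
= 5.12 × 2.8 × 1
= 14.336 °C

14.336 °C


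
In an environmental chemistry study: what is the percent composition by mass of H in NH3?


M(NH3) = 1×14.01 + 3×1.008 = 17.034 g/mol
Mass of H = 3 × 1.008 = 3.024 g/mol
% H = 3.024/17.034 × 100 = 17.75%

17.75%


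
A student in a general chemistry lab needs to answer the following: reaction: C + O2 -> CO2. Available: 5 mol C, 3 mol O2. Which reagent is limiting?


Mole ratio available / coefficient:
  C: 5/1 = 5.000
  O2: 3/1 = 3.000
Smaller ratio is limiting.

O2


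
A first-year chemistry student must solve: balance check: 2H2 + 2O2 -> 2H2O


Equation: 2H2 + 2O2 -> 2H2O
Check atoms: H: 4=4, O: 4≠2
Not balanced

No, not balanced


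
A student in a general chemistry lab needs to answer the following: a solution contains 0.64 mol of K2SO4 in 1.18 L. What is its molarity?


M = n/V = 0.64/1.18 = 0.542 mol/L

0.542 M


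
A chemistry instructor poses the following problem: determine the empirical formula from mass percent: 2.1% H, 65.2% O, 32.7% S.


Assume 100 g sample. Moles of each element:
  H: 2.1/1.008 = 2.083 mol
  O: 65.2/16.0 = 4.075 mol
  S: 32.7/32.07 = 1.02 mol
Divide by smallest (1.02):
  H: 2.083/1.02 = 2.04
  O: 4.075/1.02 = 4.0
  S: 1.02/1.02 = 1.0
Empirical formula: H2SO4

H2SO4


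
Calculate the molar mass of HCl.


M(HCl) = 1×1.008 + 1×35.45
= 1.01 + 35.45
= 36.46 g/mol

36.46 g/mol


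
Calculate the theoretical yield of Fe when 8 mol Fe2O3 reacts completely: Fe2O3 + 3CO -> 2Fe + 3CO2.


Mole ratio Fe:Fe2O3 = 2:1
n(Fe) = 8 × 2/1 = 16.000 mol
mass = 16.000 × 55.85 = 893.6 g

893.6 g


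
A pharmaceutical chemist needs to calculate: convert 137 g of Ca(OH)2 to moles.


M(Ca(OH)2) = 74.1 g/mol
n = mass/M = 137/74.1 = 1.8489 mol

1.8489 mol


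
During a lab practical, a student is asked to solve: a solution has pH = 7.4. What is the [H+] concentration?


[H+] = 10^(-pH) = 10^(-7.4)
= 3.98×10^-8 M

3.98×10^-8 M


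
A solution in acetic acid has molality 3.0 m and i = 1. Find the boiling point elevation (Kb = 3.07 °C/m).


ΔTb = Kb × m × i
= 3.07 × 3.0 × 1
= 9.21 °C

9.21 °C


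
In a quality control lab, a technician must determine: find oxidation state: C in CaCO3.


(+2) + x + 3(-2) = 0, so x = +4
Oxidation number: +4

+4


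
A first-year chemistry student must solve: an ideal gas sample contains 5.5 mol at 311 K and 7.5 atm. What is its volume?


PV = nRT  (R = 0.08206 L·atm/(mol·K))
V = nRT/P = 5.5×0.08206×311/7.5
= 18.715 L

18.715 L


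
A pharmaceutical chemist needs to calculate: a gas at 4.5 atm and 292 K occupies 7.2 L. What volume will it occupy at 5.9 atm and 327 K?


P1V1/T1 = P2V2/T2
V2 = P1V1T2/(T1P2)
= 4.5×7.2×327/(292×5.9)
= 6.15 L

6.15 L


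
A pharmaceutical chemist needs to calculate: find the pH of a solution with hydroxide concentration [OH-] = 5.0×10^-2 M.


pOH = -log10([OH-]) = -log10(5.0×10^-2)
= 2 - log10(5.0) = 1.3
pH = 14 - pOH = 14 - 1.3 = 12.7

12.7


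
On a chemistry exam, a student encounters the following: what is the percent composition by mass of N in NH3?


M(NH3) = 1×14.01 + 3×1.008 = 17.034 g/mol
Mass of N = 1 × 14.01 = 14.01 g/mol
% N = 14.01/17.034 × 100 = 82.25%

82.25%


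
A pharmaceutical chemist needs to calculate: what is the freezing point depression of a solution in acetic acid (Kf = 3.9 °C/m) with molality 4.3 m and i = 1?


ΔTf = Kf × m × i
= 3.9 × 4.3 × 1
= 16.77 °C

16.77 °C


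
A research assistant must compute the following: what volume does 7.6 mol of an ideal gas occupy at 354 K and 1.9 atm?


PV = nRT  (R = 0.08206 L·atm/(mol·K))
V = nRT/P = 7.6×0.08206×354/1.9
= 116.197 L

116.197 L


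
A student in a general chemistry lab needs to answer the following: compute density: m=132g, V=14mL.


ρ = mass/volume
= 132/14
= 9.429 g/mL

9.429 g/mL


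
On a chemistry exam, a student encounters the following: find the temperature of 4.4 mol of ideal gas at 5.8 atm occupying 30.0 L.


PV = nRT  (R = 0.08206 L·atm/(mol·K))
T = PV/(nR) = 5.8×30.0/(4.4×0.08206)
= 174.00/0.361064
= 481.91 K

481.91 K


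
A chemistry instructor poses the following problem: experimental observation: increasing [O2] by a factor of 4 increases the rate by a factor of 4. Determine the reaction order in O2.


rate ∝ [O2]^n
4^n = 4 → n = 1
Order in O2: 1

1


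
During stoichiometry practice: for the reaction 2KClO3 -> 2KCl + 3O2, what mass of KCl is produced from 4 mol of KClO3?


Mole ratio KCl:KClO3 = 2:2
n(KCl) = 4 × 2/2 = 4.000 mol
mass = 4.000 × 74.55 = 298.2 g

298.2 g


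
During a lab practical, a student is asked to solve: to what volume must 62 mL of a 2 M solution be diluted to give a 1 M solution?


C1V1 = C2V2
2 × 62 = 1 × V2
V2 = 124/1 = 124.0 mL

124.0 mL


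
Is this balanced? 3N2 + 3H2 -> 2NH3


Equation: 3N2 + 3H2 -> 2NH3
Check atoms: H: 6=6, N: 6≠2
Not balanced

No, not balanced


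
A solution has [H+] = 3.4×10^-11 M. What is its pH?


pH = -log10([H+]) = -log10(3.4×10^-11)
= 11 - log10(3.4)
= 11 - 0.53
= 10.47

10.47


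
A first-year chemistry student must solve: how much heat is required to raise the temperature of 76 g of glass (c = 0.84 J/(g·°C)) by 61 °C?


q = mcΔT = 76 × 0.84 × 61
= 3894.24 J

3894.24 J


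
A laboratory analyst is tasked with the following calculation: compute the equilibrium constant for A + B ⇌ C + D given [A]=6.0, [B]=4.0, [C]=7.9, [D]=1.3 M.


Kc = [C][D]/([A][B])
= (7.9^1 × 1.3^1)/(6.0^1 × 4.0^1)
= 10.27/24
= 0.4279

0.4279


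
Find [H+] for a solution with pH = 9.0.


[H+] = 10^(-pH) = 10^(-9.0)
= 1.0×10^-9 M

1.0×10^-9 M


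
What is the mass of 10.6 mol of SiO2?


M(SiO2) = 60.09 g/mol
mass = n × M = 10.6 × 60.09 = 636.95 g

636.95 g


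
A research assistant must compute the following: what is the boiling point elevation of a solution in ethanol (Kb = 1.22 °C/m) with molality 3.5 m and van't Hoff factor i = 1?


ΔTb = Kb × m × i
= 1.22 × 3.5 × 1
= 4.27 °C

4.27 °C


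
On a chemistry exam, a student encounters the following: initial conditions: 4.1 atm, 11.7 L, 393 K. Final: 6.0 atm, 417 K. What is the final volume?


P1V1/T1 = P2V2/T2
V2 = P1V1T2/(T1P2)
= 4.1×11.7×417/(393×6.0)
= 8.483 L

8.483 L


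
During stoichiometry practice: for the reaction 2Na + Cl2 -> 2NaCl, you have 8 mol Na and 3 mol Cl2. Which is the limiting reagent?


Mole ratio available / coefficient:
  Na: 8/2 = 4.000
  Cl2: 3/1 = 3.000
Smaller ratio is limiting.

Cl2


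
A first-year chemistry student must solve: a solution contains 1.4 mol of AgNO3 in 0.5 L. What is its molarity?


M = n/V = 1.4/0.5 = 2.800 mol/L

2.800 M


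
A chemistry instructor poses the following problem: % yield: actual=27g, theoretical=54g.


% yield = actual/theoretical × 100
= 27/54 × 100
= 50.0%

50.0%


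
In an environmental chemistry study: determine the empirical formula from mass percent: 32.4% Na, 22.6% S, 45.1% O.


Assume 100 g sample. Moles of each element:
  Na: 32.4/22.99 = 1.409 mol
  S: 22.6/32.07 = 0.705 mol
  O: 45.1/16.0 = 2.819 mol
Divide by smallest (0.705):
  Na: 1.409/0.705 = 2.0
  S: 0.705/0.705 = 1.0
  O: 2.819/0.705 = 4.0
Empirical formula: Na2SO4

Na2SO4


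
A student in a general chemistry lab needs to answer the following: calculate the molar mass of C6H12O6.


M(C6H12O6) = 6×12.01 + 12×1.008 + 6×16.0
= 72.06 + 12.1 + 96.0
= 180.16 g/mol

180.16 g/mol


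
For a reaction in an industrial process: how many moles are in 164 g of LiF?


M(LiF) = 25.94 g/mol
n = mass/M = 164/25.94 = 6.3223 mol

6.3223 mol


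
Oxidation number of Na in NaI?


Group 1 metal: +1
Oxidation number: +1

+1


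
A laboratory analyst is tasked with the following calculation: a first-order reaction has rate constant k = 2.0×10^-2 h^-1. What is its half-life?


t½ = ln2/k = 0.693147/(2.0×10^-2 h^-1)
= 34.66 h

34.66 h


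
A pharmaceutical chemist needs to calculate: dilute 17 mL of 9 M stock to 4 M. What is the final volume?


C1V1 = C2V2
9 × 17 = 4 × V2
V2 = 153/4 = 38.25 mL

38.25 mL


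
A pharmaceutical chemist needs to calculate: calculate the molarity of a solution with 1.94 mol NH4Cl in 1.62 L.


M = n/V = 1.94/1.62 = 1.198 mol/L

1.198 M


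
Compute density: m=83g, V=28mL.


ρ = mass/volume
= 83/28
= 2.964 g/mL

2.964 g/mL


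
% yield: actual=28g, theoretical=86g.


% yield = actual/theoretical × 100
= 28/86 × 100
= 32.56%

32.56%


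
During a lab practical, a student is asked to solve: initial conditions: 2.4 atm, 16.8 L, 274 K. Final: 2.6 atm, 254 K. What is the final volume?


P1V1/T1 = P2V2/T2
V2 = P1V1T2/(T1P2)
= 2.4×16.8×254/(274×2.6)
= 14.376 L

14.376 L


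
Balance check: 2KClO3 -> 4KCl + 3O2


Equation: 2KClO3 -> 4KCl + 3O2
Check atoms: Cl: 2≠4, K: 2≠4, O: 6=6
Not balanced

No, not balanced


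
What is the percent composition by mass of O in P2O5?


M(P2O5) = 2×30.97 + 5×16.0 = 141.94 g/mol
Mass of O = 5 × 16.0 = 80.00 g/mol
% O = 80.00/141.94 × 100 = 56.36%

56.36%


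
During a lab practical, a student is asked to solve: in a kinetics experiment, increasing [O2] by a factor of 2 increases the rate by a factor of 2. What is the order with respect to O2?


rate ∝ [O2]^n
2^n = 2 → n = 1
Order in O2: 1

1


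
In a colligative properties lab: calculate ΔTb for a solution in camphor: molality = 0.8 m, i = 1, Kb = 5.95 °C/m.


ΔTb = Kb × m × i
= 5.95 × 0.8 × 1
= 4.76 °C

4.76 °C
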